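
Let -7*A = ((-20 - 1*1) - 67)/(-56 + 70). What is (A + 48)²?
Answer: 5740816/2401 ≈ 2391.0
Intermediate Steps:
A = 44/49 (A = -((-20 - 1*1) - 67)/(7*(-56 + 70)) = -((-20 - 1) - 67)/(7*14) = -(-21 - 67)/(7*14) = -(-88)/(7*14) = -⅐*(-44/7) = 44/49 ≈ 0.89796)
(A + 48)² = (44/49 + 48)² = (2396/49)² = 5740816/2401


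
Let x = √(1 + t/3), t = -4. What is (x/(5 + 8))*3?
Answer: I*√3/13 ≈ 0.13323*I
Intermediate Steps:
x = I*√3/3 (x = √(1 - 4/3) = √(-⅓) = I*√3/3 ≈ 0.57735*I)
(x/(5 + 8))*3 = ((I*√3/3)/(5 + 8))*3 = ((I*√3/3)/13)*3 = (I*√3/39)*3 = I*√3/13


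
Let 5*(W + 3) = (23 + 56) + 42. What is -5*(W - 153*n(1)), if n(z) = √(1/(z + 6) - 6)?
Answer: -106 + 765*I*√287/7 ≈ -106.0 + 1851.4*I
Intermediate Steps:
n(z) = √(-6 + 1/(6 + z)) (n(z) = √(1/(6 + z) - 6) = √(-6 + 1/(6 + z)))
W = 106/5 (W = -3 + ((23 + 56) + 42)/5 = -3 + (79 + 42)/5 = -3 + (⅕)*121 = -3 + 121/5 = 106/5 ≈ 21.200)
-5*(W - 153*n(1)) = -5*(106/5 - 153*√(-35 - 6*1)/√(6 + 1)) = -5*(106/5 - 153*√7*√(-35 - 6)/7) = -5*(106/5 - 153*I*√287/7) = -106 + 765*I*√287/7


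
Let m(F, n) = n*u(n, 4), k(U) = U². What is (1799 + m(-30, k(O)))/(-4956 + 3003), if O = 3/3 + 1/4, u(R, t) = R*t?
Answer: -38587/41664 ≈ -0.92615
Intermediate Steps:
O = 5/4 (O = 3*(⅓) + 1*(¼) = 1 + ¼ = 5/4 ≈ 1.2500)
m(F, n) = 4*n² (m(F, n) = n*(n*4) = n*(4*n) = 4*n²)
(1799 + m(-30, k(O)))/(-4956 + 3003) = (1799 + 4*((5/4)²)²)/(-4956 + 3003) = (1799 + 4*(25/16)²)/(-1953) = (1799 + 4*(625/256))*(-1/1953) = (1799 + 625/64)*(-1/1953) = (115761/64)*(-1/1953) = -38587/41664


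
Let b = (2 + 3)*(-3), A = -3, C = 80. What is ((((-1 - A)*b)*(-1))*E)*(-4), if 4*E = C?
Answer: -2400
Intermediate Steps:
E = 20 (E = (¼)*80 = 20)
b = -15 (b = 5*(-3) = -15)
((((-1 - A)*b)*(-1))*E)*(-4) = ((((-1 - 1*(-3))*(-15))*(-1))*20)*(-4) = ((((-1 + 3)*(-15))*(-1))*20)*(-4) = (((2*(-15))*(-1))*20)*(-4) = (-30*(-1)*20)*(-4) = (30*20)*(-4) = 600*(-4) = -2400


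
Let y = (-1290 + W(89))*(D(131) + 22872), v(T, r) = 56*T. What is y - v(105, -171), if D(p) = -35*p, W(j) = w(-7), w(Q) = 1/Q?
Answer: -165191057/7 ≈ -2.3599e+7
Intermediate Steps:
W(j) = -⅐ (W(j) = 1/(-7) = -⅐)
y = -165149897/7 (y = (-1290 - ⅐)*(-35*131 + 22872) = -9031*(-4585 + 22872)/7 = -9031/7*18287 = -165149897/7 ≈ -2.3593e+7)
y - v(105, -171) = -165149897/7 - 56*105 = -165149897/7 - 1*5880 = -165149897/7 - 5880 = -165191057/7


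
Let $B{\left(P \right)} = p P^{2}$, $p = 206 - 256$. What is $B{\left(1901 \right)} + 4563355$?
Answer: $-176126695$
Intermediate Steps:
$p = -50$ ($p = 206 - 256 = -50$)
$B{\left(P \right)} = - 50 P^{2}$
$B{\left(1901 \right)} + 4563355 = - 50 \cdot 1901^{2} + 4563355 = \left(-50\right) 3613801 + 4563355 = -180690050 + 4563355 = -176126695$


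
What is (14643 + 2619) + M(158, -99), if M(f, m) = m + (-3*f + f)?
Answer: 16847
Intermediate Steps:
M(f, m) = m - 2*f
(14643 + 2619) + M(158, -99) = (14643 + 2619) + (-99 - 2*158) = 17262 + (-99 - 316) = 17262 - 415 = 16847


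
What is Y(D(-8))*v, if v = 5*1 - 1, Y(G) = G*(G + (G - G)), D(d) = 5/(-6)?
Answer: 25/9 ≈ 2.7778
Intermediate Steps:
D(d) = -⅚ (D(d) = 5*(-⅙) = -⅚)
Y(G) = G² (Y(G) = G*(G + 0) = G*G = G²)
v = 4 (v = 5 - 1 = 4)
Y(D(-8))*v = (-⅚)²*4 = (25/36)*4 = 25/9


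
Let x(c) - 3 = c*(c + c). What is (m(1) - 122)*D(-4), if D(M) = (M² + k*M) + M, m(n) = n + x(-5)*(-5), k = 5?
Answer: 3088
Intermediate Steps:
x(c) = 3 + 2*c² (x(c) = 3 + c*(c + c) = 3 + c*(2*c) = 3 + 2*c²)
m(n) = -265 + n (m(n) = n + (3 + 2*(-5)²)*(-5) = n + (3 + 2*25)*(-5) = n + (3 + 50)*(-5) = n + 53*(-5) = n - 265 = -265 + n)
D(M) = M² + 6*M (D(M) = (M² + 5*M) + M = M² + 6*M)
(m(1) - 122)*D(-4) = ((-265 + 1) - 122)*(-4*(6 - 4)) = (-264 - 122)*(-4*2) = -386*(-8) = 3088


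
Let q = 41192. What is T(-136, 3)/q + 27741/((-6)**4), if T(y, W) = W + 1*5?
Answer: 47613235/2224368 ≈ 21.405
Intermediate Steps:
T(y, W) = 5 + W (T(y, W) = W + 5 = 5 + W)
T(-136, 3)/q + 27741/((-6)**4) = (5 + 3)/41192 + 27741/((-6)**4) = 8*(1/41192) + 27741/1296 = 1/5149 + 27741*(1/1296) = 1/5149 + 9247/432 = 47613235/2224368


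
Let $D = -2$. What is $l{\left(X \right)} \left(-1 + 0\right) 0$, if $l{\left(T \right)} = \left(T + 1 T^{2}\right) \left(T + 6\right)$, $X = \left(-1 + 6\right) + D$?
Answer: $0$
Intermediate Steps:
$X = 3$ ($X = \left(-1 + 6\right) - 2 = 5 - 2 = 3$)
$l{\left(T \right)} = \left(6 + T\right) \left(T + T^{2}\right)$ ($l{\left(T \right)} = \left(T + T^{2}\right) \left(6 + T\right) = \left(6 + T\right) \left(T + T^{2}\right)$)
$l{\left(X \right)} \left(-1 + 0\right) 0 = 3 \left(6 + 3^{2} + 7 \cdot 3\right) \left(-1 + 0\right) 0 = 3 \left(6 + 9 + 21\right) \left(-1\right) 0 = 3 \cdot 36 \left(-1\right) 0 = 108 \left(-1\right) 0 = \left(-108\right) 0 = 0$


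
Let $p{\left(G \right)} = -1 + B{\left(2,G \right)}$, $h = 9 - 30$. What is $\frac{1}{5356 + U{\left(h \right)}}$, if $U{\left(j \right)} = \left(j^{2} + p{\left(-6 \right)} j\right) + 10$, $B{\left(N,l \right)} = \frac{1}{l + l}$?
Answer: $\frac{4}{23319} \approx 0.00017153$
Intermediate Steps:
$h = -21$
$B{\left(N,l \right)} = \frac{1}{2 l}$
$p{\left(G \right)} = -1 + \frac{1}{2 G}$
$U{\left(j \right)} = 10 + j^{2} - \frac{13 j}{12}$ ($U{\left(j \right)} = \left(j^{2} + \frac{\frac{1}{2} - -6}{-6} j\right) + 10 = \left(j^{2} + - \frac{\frac{1}{2} + 6}{6} j\right) + 10 = \left(j^{2} + \left(- \frac{1}{6}\right) \frac{13}{2} j\right) + 10 = \left(j^{2} - \frac{13 j}{12}\right) + 10 = 10 + j^{2} - \frac{13 j}{12}$)
$\frac{1}{5356 + U{\left(h \right)}} = \frac{1}{5356 + \left(10 + \left(-21\right)^{2} - - \frac{91}{4}\right)} = \frac{1}{5356 + \left(10 + 441 + \frac{91}{4}\right)} = \frac{1}{5356 + \frac{1895}{4}} = \frac{1}{\frac{23319}{4}} = \frac{4}{23319}$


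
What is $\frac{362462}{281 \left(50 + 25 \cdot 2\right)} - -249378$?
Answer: $\frac{3503942131}{14050} \approx 2.4939 \cdot 10^{5}$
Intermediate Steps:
$\frac{362462}{281 \left(50 + 25 \cdot 2\right)} - -249378 = \frac{362462}{281 \left(50 + 50\right)} + 249378 = \frac{362462}{281 \cdot 100} + 249378 = \frac{362462}{28100} + 249378 = 362462 \cdot \frac{1}{28100} + 249378 = \frac{181231}{14050} + 249378 = \frac{3503942131}{14050}$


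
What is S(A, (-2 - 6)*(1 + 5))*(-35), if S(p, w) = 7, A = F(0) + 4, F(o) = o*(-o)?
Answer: -245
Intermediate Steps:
F(o) = -o²
A = 4 (A = -1*0² + 4 = -1*0 + 4 = 0 + 4 = 4)
S(A, (-2 - 6)*(1 + 5))*(-35) = 7*(-35) = -245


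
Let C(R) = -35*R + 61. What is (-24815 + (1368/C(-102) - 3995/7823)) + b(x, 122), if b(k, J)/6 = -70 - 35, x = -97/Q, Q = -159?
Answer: -722776993266/28405313 ≈ -25445.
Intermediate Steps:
C(R) = 61 - 35*R
x = 97/159 (x = -97/(-159) = -97*(-1/159) = 97/159 ≈ 0.61006)
b(k, J) = -630 (b(k, J) = 6*(-70 - 35) = 6*(-105) = -630)
(-24815 + (1368/C(-102) - 3995/7823)) + b(x, 122) = (-24815 + (1368/(61 - 35*(-102)) - 3995/7823)) - 630 = (-24815 + (1368/(61 + 3570) - 3995*1/7823)) - 630 = (-24815 + (1368/3631 - 3995/7823)) - 630 = (-24815 - 3803981/28405313) - 630 = -704881646076/28405313 - 630 = -722776993266/28405313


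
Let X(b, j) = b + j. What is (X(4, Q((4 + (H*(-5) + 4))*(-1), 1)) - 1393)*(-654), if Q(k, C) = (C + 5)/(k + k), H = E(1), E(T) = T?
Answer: 909060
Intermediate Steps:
H = 1
Q(k, C) = (5 + C)/(2*k) (Q(k, C) = (5 + C)/((2*k)) = (5 + C)*(1/(2*k)) = (5 + C)/(2*k))
(X(4, Q((4 + (H*(-5) + 4))*(-1), 1)) - 1393)*(-654) = ((4 + (5 + 1)/(2*(((4 + (1*(-5) + 4))*(-1))))) - 1393)*(-654) = ((4 + (½)*6/((4 + (-5 + 4))*(-1))) - 1393)*(-654) = ((4 + (½)*6/((4 - 1)*(-1))) - 1393)*(-654) = ((4 + (½)*6/(3*(-1))) - 1393)*(-654) = ((4 + (½)*6/(-3)) - 1393)*(-654) = ((4 + (½)*(-⅓)*6) - 1393)*(-654) = ((4 - 1) - 1393)*(-654) = (3 - 1393)*(-654) = -1390*(-654) = 909060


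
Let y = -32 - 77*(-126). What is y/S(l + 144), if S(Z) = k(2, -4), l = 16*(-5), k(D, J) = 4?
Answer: 4835/2 ≈ 2417.5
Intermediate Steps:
l = -80
S(Z) = 4
y = 9670 (y = -32 + 9702 = 9670)
y/S(l + 144) = 9670/4 = 9670*(1/4) = 4835/2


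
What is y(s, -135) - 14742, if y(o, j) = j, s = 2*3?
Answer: -14877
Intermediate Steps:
s = 6
y(s, -135) - 14742 = -135 - 14742 = -14877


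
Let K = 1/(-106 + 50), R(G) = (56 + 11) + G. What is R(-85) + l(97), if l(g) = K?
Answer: -1009/56 ≈ -18.018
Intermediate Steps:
R(G) = 67 + G
K = -1/56 (K = 1/(-56) = -1/56 ≈ -0.017857)
l(g) = -1/56
R(-85) + l(97) = (67 - 85) - 1/56 = -18 - 1/56 = -1009/56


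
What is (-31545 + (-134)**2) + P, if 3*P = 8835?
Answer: -10644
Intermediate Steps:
P = 2945 (P = (1/3)*8835 = 2945)
(-31545 + (-134)**2) + P = (-31545 + (-134)**2) + 2945 = (-31545 + 17956) + 2945 = -13589 + 2945 = -10644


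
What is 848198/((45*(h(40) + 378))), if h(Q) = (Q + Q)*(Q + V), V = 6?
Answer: 424099/91305 ≈ 4.6449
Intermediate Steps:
h(Q) = 2*Q*(6 + Q) (h(Q) = (Q + Q)*(Q + 6) = (2*Q)*(6 + Q) = 2*Q*(6 + Q))
848198/((45*(h(40) + 378))) = 848198/((45*(2*40*(6 + 40) + 378))) = 848198/((45*(2*40*46 + 378))) = 848198/((45*(3680 + 378))) = 848198/((45*4058)) = 848198/182610 = 848198*(1/182610) = 424099/91305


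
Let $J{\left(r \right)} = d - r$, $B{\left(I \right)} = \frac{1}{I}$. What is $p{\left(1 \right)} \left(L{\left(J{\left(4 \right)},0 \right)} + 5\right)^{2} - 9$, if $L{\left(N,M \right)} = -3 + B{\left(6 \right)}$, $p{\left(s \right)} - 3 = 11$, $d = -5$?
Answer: $\frac{1021}{18} \approx 56.722$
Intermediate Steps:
$p{\left(s \right)} = 14$ ($p{\left(s \right)} = 3 + 11 = 14$)
$J{\left(r \right)} = -5 - r$
$L{\left(N,M \right)} = - \frac{17}{6}$ ($L{\left(N,M \right)} = -3 + \frac{1}{6} = - \frac{17}{6}$)
$p{\left(1 \right)} \left(L{\left(J{\left(4 \right)},0 \right)} + 5\right)^{2} - 9 = 14 \left(- \frac{17}{6} + 5\right)^{2} - 9 = 14 \left(\frac{13}{6}\right)^{2} - 9 = 14 \cdot \frac{169}{36} - 9 = \frac{1183}{18} - 9 = \frac{1021}{18}$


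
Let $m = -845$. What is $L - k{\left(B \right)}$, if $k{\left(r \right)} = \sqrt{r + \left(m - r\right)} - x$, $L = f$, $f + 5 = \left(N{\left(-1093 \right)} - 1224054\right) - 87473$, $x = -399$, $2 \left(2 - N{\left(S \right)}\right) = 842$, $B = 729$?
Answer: $-1312350 - 13 i \sqrt{5} \approx -1.3124 \cdot 10^{6} - 29.069 i$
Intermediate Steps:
$N{\left(S \right)} = -419$ ($N{\left(S \right)} = 2 - 421 = -419$)
$f = -1311951$ ($f = -5 - 1311946 = -1311951$)
$L = -1311951$
$k{\left(r \right)} = 399 + 13 i \sqrt{5}$ ($k{\left(r \right)} = \sqrt{r - \left(845 + r\right)} - -399 = \sqrt{-845} + 399 = 13 i \sqrt{5} + 399 = 399 + 13 i \sqrt{5}$)
$L - k{\left(B \right)} = -1311951 - \left(399 + 13 i \sqrt{5}\right) = -1312350 - 13 i \sqrt{5}$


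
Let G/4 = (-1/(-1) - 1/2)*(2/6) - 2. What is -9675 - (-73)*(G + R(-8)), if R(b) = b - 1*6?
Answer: -33697/3 ≈ -11232.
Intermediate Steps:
R(b) = -6 + b (R(b) = b - 6 = -6 + b)
G = -22/3 (G = 4*((-1/(-1) - 1/2)*(2/6) - 2) = 4*((-1*(-1) - 1*½)*(2*(⅙)) - 2) = 4*((1 - ½)*(⅓) - 2) = 4*((½)*(⅓) - 2) = 4*(⅙ - 2) = 4*(-11/6) = -22/3 ≈ -7.3333)
-9675 - (-73)*(G + R(-8)) = -9675 - (-73)*(-22/3 + (-6 - 8)) = -9675 - (-73)*(-22/3 - 14) = -9675 - (-73)*(-64)/3 = -9675 - 1*4672/3 = -9675 - 4672/3 = -33697/3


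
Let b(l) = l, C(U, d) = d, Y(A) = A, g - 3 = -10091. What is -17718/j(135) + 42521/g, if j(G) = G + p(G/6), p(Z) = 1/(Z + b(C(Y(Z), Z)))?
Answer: -2075405219/15323672 ≈ -135.44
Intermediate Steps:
g = -10088 (g = 3 - 10091 = -10088)
p(Z) = 1/(2*Z) (p(Z) = 1/(Z + Z) = 1/(2*Z))
j(G) = G + 3/G (j(G) = G + 1/(2*((G/6))) = G + (6/G)/2 = G + 3/G)
-17718/j(135) + 42521/g = -17718/(135 + 3/135) + 42521/(-10088) = -17718/(135 + 3*(1/135)) + 42521*(-1/10088) = -17718/(135 + 1/45) - 42521/10088 = -17718/6076/45 - 42521/10088 = -17718*45/6076 - 42521/10088 = -398655/3038 - 42521/10088 = -2075405219/15323672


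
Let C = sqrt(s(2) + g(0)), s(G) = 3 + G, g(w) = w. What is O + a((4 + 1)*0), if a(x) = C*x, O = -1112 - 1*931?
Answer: -2043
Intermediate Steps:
O = -2043 (O = -1112 - 931 = -2043)
C = sqrt(5) (C = sqrt((3 + 2) + 0) = sqrt(5 + 0) = sqrt(5) ≈ 2.2361)
a(x) = x*sqrt(5) (a(x) = sqrt(5)*x = x*sqrt(5))
O + a((4 + 1)*0) = -2043 + ((4 + 1)*0)*sqrt(5) = -2043 + (5*0)*sqrt(5) = -2043 + 0*sqrt(5) = -2043 + 0 = -2043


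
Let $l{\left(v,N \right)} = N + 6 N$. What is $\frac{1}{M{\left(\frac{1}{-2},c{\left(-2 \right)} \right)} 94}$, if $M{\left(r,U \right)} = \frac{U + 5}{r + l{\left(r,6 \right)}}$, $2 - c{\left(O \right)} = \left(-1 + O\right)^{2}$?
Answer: $- \frac{83}{376} \approx -0.22074$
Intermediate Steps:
$l{\left(v,N \right)} = 7 N$
$c{\left(O \right)} = 2 - \left(-1 + O\right)^{2}$
$M{\left(r,U \right)} = \frac{5 + U}{42 + r}$ ($M{\left(r,U \right)} = \frac{U + 5}{r + 7 \cdot 6} = \frac{5 + U}{r + 42} = \frac{5 + U}{42 + r}$)
$\frac{1}{M{\left(\frac{1}{-2},c{\left(-2 \right)} \right)} 94} = \frac{1}{\frac{5 + \left(2 - \left(-1 - 2\right)^{2}\right)}{42 + \frac{1}{-2}} \cdot 94} = \frac{1}{\frac{5 + \left(2 - \left(-3\right)^{2}\right)}{42 - \frac{1}{2}} \cdot 94} = \frac{1}{\frac{5 + \left(2 - 9\right)}{\frac{83}{2}} \cdot 94} = \frac{1}{\frac{2 \left(5 + \left(2 - 9\right)\right)}{83} \cdot 94} = \frac{1}{\frac{2 \left(5 - 7\right)}{83} \cdot 94} = \frac{1}{\frac{2}{83} \left(-2\right) 94} = \frac{1}{\left(- \frac{4}{83}\right) 94} = \frac{1}{- \frac{376}{83}} = - \frac{83}{376}$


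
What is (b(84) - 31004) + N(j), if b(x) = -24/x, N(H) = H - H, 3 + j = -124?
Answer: -217030/7 ≈ -31004.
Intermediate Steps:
j = -127 (j = -3 - 124 = -127)
N(H) = 0
(b(84) - 31004) + N(j) = (-24/84 - 31004) + 0 = (-24*1/84 - 31004) + 0 = (-2/7 - 31004) + 0 = -217030/7 + 0 = -217030/7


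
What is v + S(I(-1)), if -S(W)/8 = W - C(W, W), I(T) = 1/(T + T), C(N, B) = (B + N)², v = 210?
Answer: 222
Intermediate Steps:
I(T) = 1/(2*T)
S(W) = -8*W + 32*W² (S(W) = -8*(W - (W + W)²) = -8*(W - (2*W)²) = -8*(W - 4*W²) = -8*W + 32*W²)
v + S(I(-1)) = 210 + 8*((½)/(-1))*(-1 + 4*((½)/(-1))) = 210 + 8*((½)*(-1))*(-1 + 4*((½)*(-1))) = 210 + 8*(-½)*(-1 + 4*(-½)) = 210 + 8*(-½)*(-1 - 2) = 210 + 8*(-½)*(-3) = 210 + 12 = 222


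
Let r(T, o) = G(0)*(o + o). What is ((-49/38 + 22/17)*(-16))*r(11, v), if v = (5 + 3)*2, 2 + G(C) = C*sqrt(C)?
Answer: 1536/323 ≈ 4.7554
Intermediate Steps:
G(C) = -2 + C**(3/2) (G(C) = -2 + C*sqrt(C) = -2 + C**(3/2))
v = 16 (v = 8*2 = 16)
r(T, o) = -4*o (r(T, o) = (-2 + 0**(3/2))*(o + o) = (-2 + 0)*(2*o) = -4*o)
((-49/38 + 22/17)*(-16))*r(11, v) = ((-49/38 + 22/17)*(-16))*(-4*16) = ((-49*1/38 + 22*(1/17))*(-16))*(-64) = ((-49/38 + 22/17)*(-16))*(-64) = ((3/646)*(-16))*(-64) = -24/323*(-64) = 1536/323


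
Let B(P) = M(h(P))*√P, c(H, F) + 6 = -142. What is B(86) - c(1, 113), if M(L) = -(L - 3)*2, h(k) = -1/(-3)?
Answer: 148 + 16*√86/3 ≈ 197.46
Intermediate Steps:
h(k) = ⅓ (h(k) = -1*(-⅓) = ⅓)
c(H, F) = -148 (c(H, F) = -6 - 142 = -148)
M(L) = 6 - 2*L (M(L) = -(-3 + L)*2 = (3 - L)*2 = 6 - 2*L)
B(P) = 16*√P/3 (B(P) = (6 - 2*⅓)*√P = (6 - ⅔)*√P = 16*√P/3)
B(86) - c(1, 113) = 16*√86/3 - 1*(-148) = 16*√86/3 + 148 = 148 + 16*√86/3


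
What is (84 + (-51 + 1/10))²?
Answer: 109561/100 ≈ 1095.6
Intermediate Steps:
(84 + (-51 + 1/10))² = (84 + (-51 + ⅒))² = (84 - 509/10)² = (331/10)² = 109561/100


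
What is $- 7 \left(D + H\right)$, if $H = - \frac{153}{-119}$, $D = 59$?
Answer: $-422$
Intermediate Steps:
$H = \frac{9}{7}$ ($H = \left(-153\right) \left(- \frac{1}{119}\right) = \frac{9}{7} \approx 1.2857$)
$- 7 \left(D + H\right) = - 7 \left(59 + \frac{9}{7}\right) = \left(-7\right) \frac{422}{7} = -422$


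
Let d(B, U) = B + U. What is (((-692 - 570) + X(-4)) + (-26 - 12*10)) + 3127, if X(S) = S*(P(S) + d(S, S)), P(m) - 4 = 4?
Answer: 1719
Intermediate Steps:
P(m) = 8 (P(m) = 4 + 4 = 8)
X(S) = S*(8 + 2*S) (X(S) = S*(8 + (S + S)) = S*(8 + 2*S))
(((-692 - 570) + X(-4)) + (-26 - 12*10)) + 3127 = (((-692 - 570) + 2*(-4)*(4 - 4)) + (-26 - 12*10)) + 3127 = ((-1262 + 2*(-4)*0) + (-26 - 120)) + 3127 = ((-1262 + 0) - 146) + 3127 = (-1262 - 146) + 3127 = -1408 + 3127 = 1719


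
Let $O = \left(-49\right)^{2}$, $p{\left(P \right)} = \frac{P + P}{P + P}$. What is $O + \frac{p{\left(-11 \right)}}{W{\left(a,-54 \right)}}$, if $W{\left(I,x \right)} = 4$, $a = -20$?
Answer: $\frac{9605}{4} \approx 2401.3$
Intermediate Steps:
$p{\left(P \right)} = 1$ ($p{\left(P \right)} = \frac{2 P}{2 P} = 2 P \frac{1}{2 P} = 1$)
$O = 2401$
$O + \frac{p{\left(-11 \right)}}{W{\left(a,-54 \right)}} = 2401 + 1 \cdot \frac{1}{4} = 2401 + \frac{1}{4} = \frac{9605}{4}$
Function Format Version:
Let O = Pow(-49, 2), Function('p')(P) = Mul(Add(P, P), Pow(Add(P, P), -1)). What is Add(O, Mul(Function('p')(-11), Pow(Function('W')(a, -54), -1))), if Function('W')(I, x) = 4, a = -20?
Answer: Rational(9605, 4) ≈ 2401.3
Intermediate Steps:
Function('p')(P) = 1 (Function('p')(P) = Mul(Mul(2, P), Pow(Mul(2, P), -1)) = Mul(Mul(2, P), Mul(Rational(1, 2), Pow(P, -1))) = 1)
O = 2401
Add(O, Mul(Function('p')(-11), Pow(Function('W')(a, -54), -1))) = Add(2401, Mul(1, Pow(4, -1))) = Add(2401, Mul(1, Rational(1, 4))) = Add(2401, Rational(1, 4)) = Rational(9605, 4)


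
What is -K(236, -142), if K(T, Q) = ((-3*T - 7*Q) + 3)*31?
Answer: -8959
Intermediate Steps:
K(T, Q) = 93 - 217*Q - 93*T (K(T, Q) = ((-7*Q - 3*T) + 3)*31 = (3 - 7*Q - 3*T)*31 = 93 - 217*Q - 93*T)
-K(236, -142) = -(93 - 217*(-142) - 93*236) = -(93 + 30814 - 21948) = -1*8959 = -8959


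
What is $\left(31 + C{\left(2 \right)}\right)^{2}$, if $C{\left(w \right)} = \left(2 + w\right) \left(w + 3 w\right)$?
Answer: $3969$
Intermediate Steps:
$C{\left(w \right)} = 4 w \left(2 + w\right)$ ($C{\left(w \right)} = \left(2 + w\right) 4 w = 4 w \left(2 + w\right)$)
$\left(31 + C{\left(2 \right)}\right)^{2} = \left(31 + 4 \cdot 2 \left(2 + 2\right)\right)^{2} = \left(31 + 4 \cdot 2 \cdot 4\right)^{2} = \left(31 + 32\right)^{2} = 63^{2} = 3969$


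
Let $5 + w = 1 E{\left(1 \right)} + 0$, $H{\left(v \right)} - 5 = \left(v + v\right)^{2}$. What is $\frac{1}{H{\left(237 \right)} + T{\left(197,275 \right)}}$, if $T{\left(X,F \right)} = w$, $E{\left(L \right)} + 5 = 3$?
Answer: $\frac{1}{224674} \approx 4.4509 \cdot 10^{-6}$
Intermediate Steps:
$H{\left(v \right)} = 5 + 4 v^{2}$ ($H{\left(v \right)} = 5 + \left(v + v\right)^{2} = 5 + \left(2 v\right)^{2} = 5 + 4 v^{2}$)
$E{\left(L \right)} = -2$ ($E{\left(L \right)} = -5 + 3 = -2$)
$w = -7$ ($w = -5 + \left(1 \left(-2\right) + 0\right) = -5 + \left(-2 + 0\right) = -5 - 2 = -7$)
$T{\left(X,F \right)} = -7$
$\frac{1}{H{\left(237 \right)} + T{\left(197,275 \right)}} = \frac{1}{\left(5 + 4 \cdot 237^{2}\right) - 7} = \frac{1}{\left(5 + 4 \cdot 56169\right) - 7} = \frac{1}{\left(5 + 224676\right) - 7} = \frac{1}{224681 - 7} = \frac{1}{224674}$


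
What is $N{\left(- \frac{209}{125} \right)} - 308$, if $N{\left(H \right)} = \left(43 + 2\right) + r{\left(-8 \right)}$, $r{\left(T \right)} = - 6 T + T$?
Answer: $-223$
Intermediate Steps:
$r{\left(T \right)} = - 5 T$
$N{\left(H \right)} = 85$ ($N{\left(H \right)} = \left(43 + 2\right) - -40 = 45 + 40 = 85$)
$N{\left(- \frac{209}{125} \right)} - 308 = 85 - 308 = -223$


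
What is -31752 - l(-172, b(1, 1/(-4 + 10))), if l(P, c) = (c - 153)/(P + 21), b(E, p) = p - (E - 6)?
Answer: -28768199/906 ≈ -31753.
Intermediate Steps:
b(E, p) = 6 + p - E (b(E, p) = p - (-6 + E) = p + (6 - E) = 6 + p - E)
l(P, c) = (-153 + c)/(21 + P)
-31752 - l(-172, b(1, 1/(-4 + 10))) = -31752 - (-153 + (6 + 1/(-4 + 10) - 1*1))/(21 - 172) = -31752 - (-153 + (6 + 1/6 - 1))/(-151) = -31752 - (-1)*(-153 + (6 + 1/6 - 1))/151 = -31752 - (-1)*(-153 + 31/6)/151 = -31752 - (-1)*(-887)/(151*6) = -31752 - 1*887/906 = -31752 - 887/906 = -28768199/906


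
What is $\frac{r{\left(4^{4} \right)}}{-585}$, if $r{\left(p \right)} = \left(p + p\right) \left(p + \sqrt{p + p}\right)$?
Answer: $- \frac{131072}{585} - \frac{8192 \sqrt{2}}{585} \approx -243.86$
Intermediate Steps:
$r{\left(p \right)} = 2 p \left(p + \sqrt{2} \sqrt{p}\right)$ ($r{\left(p \right)} = 2 p \left(p + \sqrt{2 p}\right) = 2 p \left(p + \sqrt{2} \sqrt{p}\right)$)
$\frac{r{\left(4^{4} \right)}}{-585} = \frac{2 \left(4^{4}\right)^{2} + 2 \sqrt{2} \left(4^{4}\right)^{\frac{3}{2}}}{-585} = \left(2 \cdot 256^{2} + 2 \sqrt{2} \cdot 256^{\frac{3}{2}}\right) \left(- \frac{1}{585}\right) = \left(2 \cdot 65536 + 2 \sqrt{2} \cdot 4096\right) \left(- \frac{1}{585}\right) = \left(131072 + 8192 \sqrt{2}\right) \left(- \frac{1}{585}\right) = - \frac{131072}{585} - \frac{8192 \sqrt{2}}{585}$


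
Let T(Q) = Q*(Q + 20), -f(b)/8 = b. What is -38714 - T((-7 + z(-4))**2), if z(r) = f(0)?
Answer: -42095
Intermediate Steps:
f(b) = -8*b
z(r) = 0 (z(r) = -8*0 = 0)
T(Q) = Q*(20 + Q)
-38714 - T((-7 + z(-4))**2) = -38714 - (-7 + 0)**2*(20 + (-7 + 0)**2) = -38714 - (-7)**2*(20 + (-7)**2) = -38714 - 49*(20 + 49) = -38714 - 49*69 = -38714 - 1*3381 = -38714 - 3381 = -42095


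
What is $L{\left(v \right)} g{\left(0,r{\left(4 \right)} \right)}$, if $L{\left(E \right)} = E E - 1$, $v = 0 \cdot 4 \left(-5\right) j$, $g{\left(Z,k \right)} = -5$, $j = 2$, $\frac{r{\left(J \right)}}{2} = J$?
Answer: $5$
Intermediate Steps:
$r{\left(J \right)} = 2 J$
$v = 0$ ($v = 0 \cdot 4 \left(-5\right) 2 = 0 \left(-5\right) 2 = 0 \cdot 2 = 0$)
$L{\left(E \right)} = -1 + E^{2}$ ($L{\left(E \right)} = E^{2} - 1 = -1 + E^{2}$)
$L{\left(v \right)} g{\left(0,r{\left(4 \right)} \right)} = \left(-1 + 0^{2}\right) \left(-5\right) = \left(-1 + 0\right) \left(-5\right) = \left(-1\right) \left(-5\right) = 5$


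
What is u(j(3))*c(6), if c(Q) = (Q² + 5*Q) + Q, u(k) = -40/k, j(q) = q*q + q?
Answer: -240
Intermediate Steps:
j(q) = q + q² (j(q) = q² + q = q + q²)
c(Q) = Q² + 6*Q
u(j(3))*c(6) = (-40*1/(3*(1 + 3)))*(6*(6 + 6)) = (-40/(3*4))*(6*12) = -40/12*72 = -40*1/12*72 = -10/3*72 = -240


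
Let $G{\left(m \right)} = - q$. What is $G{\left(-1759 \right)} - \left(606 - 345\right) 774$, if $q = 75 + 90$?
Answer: $-202179$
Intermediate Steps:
$q = 165$
$G{\left(m \right)} = -165$ ($G{\left(m \right)} = \left(-1\right) 165 = -165$)
$G{\left(-1759 \right)} - \left(606 - 345\right) 774 = -165 - \left(606 - 345\right) 774 = -165 - 261 \cdot 774 = -165 - 202014 = -202179$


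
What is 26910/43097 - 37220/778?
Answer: -791567180/16764733 ≈ -47.216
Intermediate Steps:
26910/43097 - 37220/778 = 26910*(1/43097) - 37220*1/778 = 26910/43097 - 18610/389 = -791567180/16764733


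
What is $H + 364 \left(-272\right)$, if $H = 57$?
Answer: $-98951$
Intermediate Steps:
$H + 364 \left(-272\right) = 57 + 364 \left(-272\right) = 57 - 99008 = -98951$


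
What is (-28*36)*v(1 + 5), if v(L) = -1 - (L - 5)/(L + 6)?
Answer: 1092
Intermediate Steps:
v(L) = -1 - (-5 + L)/(6 + L)
(-28*36)*v(1 + 5) = (-28*36)*((-1 - 2*(1 + 5))/(6 + (1 + 5))) = -1008*(-1 - 2*6)/(6 + 6) = -1008*(-1 - 12)/12 = -84*(-13) = -1008*(-13/12) = 1092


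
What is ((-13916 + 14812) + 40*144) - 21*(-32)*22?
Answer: 21440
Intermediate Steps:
((-13916 + 14812) + 40*144) - 21*(-32)*22 = (896 + 5760) + 672*22 = 6656 + 14784 = 21440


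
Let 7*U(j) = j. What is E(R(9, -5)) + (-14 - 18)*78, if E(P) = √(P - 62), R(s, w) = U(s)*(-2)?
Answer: -2496 + 2*I*√791/7 ≈ -2496.0 + 8.0356*I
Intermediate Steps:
U(j) = j/7
R(s, w) = -2*s/7 (R(s, w) = (s/7)*(-2) = -2*s/7)
E(P) = √(-62 + P)
E(R(9, -5)) + (-14 - 18)*78 = √(-62 - 2/7*9) + (-14 - 18)*78 = √(-62 - 18/7) - 32*78 = √(-452/7) - 2496 = 2*I*√791/7 - 2496 = -2496 + 2*I*√791/7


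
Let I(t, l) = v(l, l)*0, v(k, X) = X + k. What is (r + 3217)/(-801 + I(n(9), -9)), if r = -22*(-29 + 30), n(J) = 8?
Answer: -355/89 ≈ -3.9888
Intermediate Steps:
r = -22 (r = -22*1 = -22)
I(t, l) = 0 (I(t, l) = (l + l)*0 = (2*l)*0 = 0)
(r + 3217)/(-801 + I(n(9), -9)) = (-22 + 3217)/(-801 + 0) = 3195/(-801) = 3195*(-1/801) = -355/89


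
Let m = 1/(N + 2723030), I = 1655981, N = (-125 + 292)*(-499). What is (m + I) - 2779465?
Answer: -2965657344347/2639697 ≈ -1.1235e+6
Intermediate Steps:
N = -83333 (N = 167*(-499) = -83333)
m = 1/2639697 (m = 1/(-83333 + 2723030) = 1/2639697 ≈ 3.7883e-7)
(m + I) - 2779465 = (1/2639697 + 1655981) - 2779465 = 4371288077758/2639697 - 2779465 = -2965657344347/2639697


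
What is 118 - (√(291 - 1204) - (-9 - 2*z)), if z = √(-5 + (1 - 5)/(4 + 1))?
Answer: 109 - I*√913 - 2*I*√145/5 ≈ 109.0 - 35.033*I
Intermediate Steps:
z = I*√145/5 (z = √(-5 - 4/5) = √(-5 - 4*⅕) = √(-5 - ⅘) = √(-29/5) = I*√145/5 ≈ 2.4083*I)
118 - (√(291 - 1204) - (-9 - 2*z)) = 118 - (√(291 - 1204) - (-9 - 2*I*√145/5)) = 118 - (√(-913) - (-9 - 2*I*√145/5)) = 118 - (I*√913 + (9 + 2*I*√145/5)) = 118 - (9 + I*√913 + 2*I*√145/5) = 118 + (-9 - I*√913 - 2*I*√145/5) = 109 - I*√913 - 2*I*√145/5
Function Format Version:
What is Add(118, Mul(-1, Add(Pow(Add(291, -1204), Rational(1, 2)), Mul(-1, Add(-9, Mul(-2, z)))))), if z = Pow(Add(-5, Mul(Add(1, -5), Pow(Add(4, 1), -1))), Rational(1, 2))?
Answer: Add(109, Mul(-1, I, Pow(913, Rational(1, 2))), Mul(Rational(-2, 5), I, Pow(145, Rational(1, 2)))) ≈ Add(109.00, Mul(-35.033, I))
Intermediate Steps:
z = Mul(Rational(1, 5), I, Pow(145, Rational(1, 2))) (z = Pow(Add(-5, Mul(-4, Pow(5, -1))), Rational(1, 2)) = Pow(Add(-5, Mul(-4, Rational(1, 5))), Rational(1, 2)) = Pow(Add(-5, Rational(-4, 5)), Rational(1, 2)) = Pow(Rational(-29, 5), Rational(1, 2)) = Mul(Rational(1, 5), I, Pow(145, Rational(1, 2))) ≈ Mul(2.4083, I))
Add(118, Mul(-1, Add(Pow(Add(291, -1204), Rational(1, 2)), Mul(-1, Add(-9, Mul(-2, z)))))) = Add(118, Mul(-1, Add(Pow(Add(291, -1204), Rational(1, 2)), Mul(-1, Add(-9, Mul(-2, Mul(Rational(1, 5), I, Pow(145, Rational(1, 2))))))))) = Add(118, Mul(-1, Add(Pow(-913, Rational(1, 2)), Mul(-1, Add(-9, Mul(Rational(-2, 5), I, Pow(145, Rational(1, 2)))))))) = Add(118, Mul(-1, Add(Mul(I, Pow(913, Rational(1, 2))), Add(9, Mul(Rational(2, 5), I, Pow(145, Rational(1, 2))))))) = Add(118, Mul(-1, Add(9, Mul(I, Pow(913, Rational(1, 2))), Mul(Rational(2, 5), I, Pow(145, Rational(1, 2)))))) = Add(118, Add(-9, Mul(-1, I, Pow(913, Rational(1, 2))), Mul(Rational(-2, 5), I, Pow(145, Rational(1, 2))))) = Add(109, Mul(-1, I, Pow(913, Rational(1, 2))), Mul(Rational(-2, 5), I, Pow(145, Rational(1, 2))))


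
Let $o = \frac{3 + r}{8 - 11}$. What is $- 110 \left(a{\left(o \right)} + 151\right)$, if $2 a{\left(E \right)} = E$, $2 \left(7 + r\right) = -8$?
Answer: $- \frac{50270}{3} \approx -16757.0$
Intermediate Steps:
$r = -11$ ($r = -7 + \frac{1}{2} \left(-8\right) = -7 - 4 = -11$)
$o = \frac{8}{3}$ ($o = \frac{3 - 11}{8 - 11} = - \frac{8}{-3} = \left(-8\right) \left(- \frac{1}{3}\right) = \frac{8}{3} \approx 2.6667$)
$a{\left(E \right)} = \frac{E}{2}$
$- 110 \left(a{\left(o \right)} + 151\right) = - 110 \left(\frac{1}{2} \cdot \frac{8}{3} + 151\right) = - 110 \left(\frac{4}{3} + 151\right) = \left(-110\right) \frac{457}{3} = - \frac{50270}{3}$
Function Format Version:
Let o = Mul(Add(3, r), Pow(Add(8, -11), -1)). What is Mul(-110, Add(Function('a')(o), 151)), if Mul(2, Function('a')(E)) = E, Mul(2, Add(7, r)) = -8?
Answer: Rational(-50270, 3) ≈ -16757.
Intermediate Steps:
r = -11 (r = Add(-7, Mul(Rational(1, 2), -8)) = Add(-7, -4) = -11)
o = Rational(8, 3) (o = Mul(Add(3, -11), Pow(Add(8, -11), -1)) = Mul(-8, Pow(-3, -1)) = Mul(-8, Rational(-1, 3)) = Rational(8, 3) ≈ 2.6667)
Function('a')(E) = Mul(Rational(1, 2), E)
Mul(-110, Add(Function('a')(o), 151)) = Mul(-110, Add(Mul(Rational(1, 2), Rational(8, 3)), 151)) = Mul(-110, Add(Rational(4, 3), 151)) = Mul(-110, Rational(457, 3)) = Rational(-50270, 3)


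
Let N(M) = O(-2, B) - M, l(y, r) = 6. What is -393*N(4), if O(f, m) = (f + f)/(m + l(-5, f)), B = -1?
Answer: 9432/5 ≈ 1886.4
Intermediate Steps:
O(f, m) = 2*f/(6 + m) (O(f, m) = (f + f)/(m + 6) = (2*f)/(6 + m) = 2*f/(6 + m))
N(M) = -⅘ - M (N(M) = 2*(-2)/(6 - 1) - M = 2*(-2)/5 - M = 2*(-2)*(⅕) - M = -⅘ - M)
-393*N(4) = -393*(-⅘ - 1*4) = -393*(-⅘ - 4) = -393*(-24/5) = 9432/5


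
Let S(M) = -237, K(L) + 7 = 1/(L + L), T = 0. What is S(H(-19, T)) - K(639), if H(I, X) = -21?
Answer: -293941/1278 ≈ -230.00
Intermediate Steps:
K(L) = -7 + 1/(2*L) (K(L) = -7 + 1/(L + L) = -7 + 1/(2*L))
S(H(-19, T)) - K(639) = -237 - (-7 + (½)/639) = -237 - (-7 + (½)*(1/639)) = -237 - (-7 + 1/1278) = -237 - 1*(-8945/1278) = -237 + 8945/1278 = -293941/1278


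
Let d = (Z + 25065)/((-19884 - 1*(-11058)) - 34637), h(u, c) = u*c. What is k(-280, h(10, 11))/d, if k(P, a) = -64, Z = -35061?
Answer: -14192/51 ≈ -278.27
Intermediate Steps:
h(u, c) = c*u
d = 204/887 (d = (-35061 + 25065)/((-19884 - 1*(-11058)) - 34637) = -9996/((-19884 + 11058) - 34637) = -9996/(-8826 - 34637) = -9996/(-43463) = -9996*(-1/43463) = 204/887 ≈ 0.22999)
k(-280, h(10, 11))/d = -64/204/887 = -64*887/204 = -14192/51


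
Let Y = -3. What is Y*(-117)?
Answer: 351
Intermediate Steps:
Y*(-117) = -3*(-117) = 351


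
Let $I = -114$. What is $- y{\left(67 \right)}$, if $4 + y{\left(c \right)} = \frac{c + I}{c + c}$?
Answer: $\frac{583}{134} \approx 4.3507$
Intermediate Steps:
$y{\left(c \right)} = -4 + \frac{-114 + c}{2 c}$ ($y{\left(c \right)} = -4 + \frac{c - 114}{c + c} = -4 + \frac{-114 + c}{2 c}$)
$- y{\left(67 \right)} = - (- \frac{7}{2} - \frac{57}{67}) = \left(-1\right) \left(- \frac{583}{134}\right) = \frac{583}{134}$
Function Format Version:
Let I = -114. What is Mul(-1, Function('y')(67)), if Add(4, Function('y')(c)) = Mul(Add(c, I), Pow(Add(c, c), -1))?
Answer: Rational(583, 134) ≈ 4.3507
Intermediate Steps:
Function('y')(c) = Add(-4, Mul(Rational(1, 2), Pow(c, -1), Add(-114, c))) (Function('y')(c) = Add(-4, Mul(Add(c, -114), Pow(Add(c, c), -1))) = Add(-4, Mul(Add(-114, c), Pow(Mul(2, c), -1))) = Add(-4, Mul(Add(-114, c), Mul(Rational(1, 2), Pow(c, -1)))) = Add(-4, Mul(Rational(1, 2), Pow(c, -1), Add(-114, c))))
Mul(-1, Function('y')(67)) = Mul(-1, Add(Rational(-7, 2), Mul(-57, Pow(67, -1)))) = Mul(-1, Add(Rational(-7, 2), Mul(-57, Rational(1, 67)))) = Mul(-1, Add(Rational(-7, 2), Rational(-57, 67))) = Mul(-1, Rational(-583, 134)) = Rational(583, 134)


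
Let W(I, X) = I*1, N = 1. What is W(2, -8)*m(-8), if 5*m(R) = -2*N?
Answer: -⅘ ≈ -0.80000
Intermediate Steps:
m(R) = -⅖ (m(R) = (-2*1)/5 = (⅕)*(-2) = -⅖)
W(I, X) = I
W(2, -8)*m(-8) = 2*(-⅖) = -⅘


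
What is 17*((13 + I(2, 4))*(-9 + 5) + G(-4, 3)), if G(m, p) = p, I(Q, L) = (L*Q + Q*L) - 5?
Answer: -1581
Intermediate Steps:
I(Q, L) = -5 + 2*L*Q (I(Q, L) = (L*Q + L*Q) - 5 = 2*L*Q - 5 = -5 + 2*L*Q)
17*((13 + I(2, 4))*(-9 + 5) + G(-4, 3)) = 17*((13 + (-5 + 2*4*2))*(-9 + 5) + 3) = 17*((13 + (-5 + 16))*(-4) + 3) = 17*((13 + 11)*(-4) + 3) = 17*(24*(-4) + 3) = 17*(-96 + 3) = 17*(-93) = -1581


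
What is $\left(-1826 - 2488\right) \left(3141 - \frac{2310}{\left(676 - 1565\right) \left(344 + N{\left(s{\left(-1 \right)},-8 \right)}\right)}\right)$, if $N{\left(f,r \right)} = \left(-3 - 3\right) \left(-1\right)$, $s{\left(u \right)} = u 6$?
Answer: $- \frac{60231110292}{4445} \approx -1.355 \cdot 10^{7}$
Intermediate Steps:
$s{\left(u \right)} = 6 u$
$N{\left(f,r \right)} = 6$ ($N{\left(f,r \right)} = \left(-6\right) \left(-1\right) = 6$)
$\left(-1826 - 2488\right) \left(3141 - \frac{2310}{\left(676 - 1565\right) \left(344 + N{\left(s{\left(-1 \right)},-8 \right)}\right)}\right) = \left(-1826 - 2488\right) \left(3141 - \frac{2310}{\left(676 - 1565\right) \left(344 + 6\right)}\right) = - 4314 \left(3141 - \frac{2310}{\left(-889\right) 350}\right) = - 4314 \left(3141 - \frac{2310}{-311150}\right) = - 4314 \left(3141 - - \frac{33}{4445}\right) = - 4314 \left(3141 + \frac{33}{4445}\right) = \left(-4314\right) \frac{13961778}{4445} = - \frac{60231110292}{4445}$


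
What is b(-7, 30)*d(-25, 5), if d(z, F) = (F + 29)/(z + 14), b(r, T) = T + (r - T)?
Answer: 238/11 ≈ 21.636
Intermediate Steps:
b(r, T) = r
d(z, F) = (29 + F)/(14 + z)
b(-7, 30)*d(-25, 5) = -7*(29 + 5)/(14 - 25) = -7*34/(-11) = -(-7)*34/11 = -7*(-34/11) = 238/11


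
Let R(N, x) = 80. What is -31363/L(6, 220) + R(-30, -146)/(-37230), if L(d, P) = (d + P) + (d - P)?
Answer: -38921515/14892 ≈ -2613.6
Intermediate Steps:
L(d, P) = 2*d (L(d, P) = (P + d) + (d - P) = 2*d)
-31363/L(6, 220) + R(-30, -146)/(-37230) = -31363/(2*6) + 80/(-37230) = -31363/12 + 80*(-1/37230) = -31363*1/12 - 8/3723 = -31363/12 - 8/3723 = -38921515/14892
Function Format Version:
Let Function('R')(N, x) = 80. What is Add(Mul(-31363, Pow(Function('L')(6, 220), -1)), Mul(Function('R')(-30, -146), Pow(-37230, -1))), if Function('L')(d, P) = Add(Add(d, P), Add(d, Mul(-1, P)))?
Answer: Rational(-38921515, 14892) ≈ -2613.6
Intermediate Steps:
Function('L')(d, P) = Mul(2, d) (Function('L')(d, P) = Add(Add(P, d), Add(d, Mul(-1, P))) = Mul(2, d))
Add(Mul(-31363, Pow(Function('L')(6, 220), -1)), Mul(Function('R')(-30, -146), Pow(-37230, -1))) = Add(Mul(-31363, Pow(Mul(2, 6), -1)), Mul(80, Pow(-37230, -1))) = Add(Mul(-31363, Pow(12, -1)), Mul(80, Rational(-1, 37230))) = Add(Mul(-31363, Rational(1, 12)), Rational(-8, 3723)) = Add(Rational(-31363, 12), Rational(-8, 3723)) = Rational(-38921515, 14892)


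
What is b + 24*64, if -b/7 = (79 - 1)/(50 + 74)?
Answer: 94959/62 ≈ 1531.6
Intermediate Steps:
b = -273/62 (b = -7*(79 - 1)/(50 + 74) = -546/124 = -7*39/62 = -273/62 ≈ -4.4032)
b + 24*64 = -273/62 + 24*64 = -273/62 + 1536 = 94959/62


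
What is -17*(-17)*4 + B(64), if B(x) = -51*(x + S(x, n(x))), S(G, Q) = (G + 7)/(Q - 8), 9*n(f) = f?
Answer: 15725/8 ≈ 1965.6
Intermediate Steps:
n(f) = f/9
S(G, Q) = (7 + G)/(-8 + Q)
B(x) = -51*x - 51*(7 + x)/(-8 + x/9) (B(x) = -51*(x + (7 + x)/(-8 + x/9)) = -51*x - 51*(7 + x)/(-8 + x/9))
-17*(-17)*4 + B(64) = -17*(-17)*4 + 51*(-63 - 1*64**2 + 63*64)/(-72 + 64) = 289*4 + 51*(-63 - 1*4096 + 4032)/(-8) = 1156 + 51*(-1/8)*(-63 - 4096 + 4032) = 1156 + 51*(-1/8)*(-127) = 1156 + 6477/8 = 15725/8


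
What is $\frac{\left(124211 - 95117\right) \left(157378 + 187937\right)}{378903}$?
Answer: $\frac{3348864870}{126301} \approx 26515.0$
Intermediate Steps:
$\frac{\left(124211 - 95117\right) \left(157378 + 187937\right)}{378903} = 29094 \cdot 345315 \cdot \frac{1}{378903} = 10046594610 \cdot \frac{1}{378903} = \frac{3348864870}{126301}$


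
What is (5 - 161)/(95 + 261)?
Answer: -39/89 ≈ -0.43820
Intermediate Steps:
(5 - 161)/(95 + 261) = -156/356 = -156*1/356 = -39/89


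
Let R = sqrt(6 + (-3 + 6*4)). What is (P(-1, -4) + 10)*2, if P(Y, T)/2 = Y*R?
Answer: 20 - 12*sqrt(3) ≈ -0.78461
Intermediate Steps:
R = 3*sqrt(3) (R = sqrt(6 + (-3 + 24)) = sqrt(6 + 21) = sqrt(27) = 3*sqrt(3) ≈ 5.1962)
P(Y, T) = 6*Y*sqrt(3) (P(Y, T) = 2*(Y*(3*sqrt(3))) = 2*(3*Y*sqrt(3)) = 6*Y*sqrt(3))
(P(-1, -4) + 10)*2 = (6*(-1)*sqrt(3) + 10)*2 = (-6*sqrt(3) + 10)*2 = (10 - 6*sqrt(3))*2 = 20 - 12*sqrt(3)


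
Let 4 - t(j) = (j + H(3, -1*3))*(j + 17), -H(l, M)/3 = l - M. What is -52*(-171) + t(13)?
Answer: 9046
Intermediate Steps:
H(l, M) = -3*l + 3*M (H(l, M) = -3*(l - M) = -3*l + 3*M)
t(j) = 4 - (-18 + j)*(17 + j) (t(j) = 4 - (j + (-3*3 + 3*(-1*3)))*(j + 17) = 4 - (j + (-9 + 3*(-3)))*(17 + j) = 4 - (j + (-9 - 9))*(17 + j) = 4 - (j - 18)*(17 + j) = 4 - (-18 + j)*(17 + j))
-52*(-171) + t(13) = -52*(-171) + (310 + 13 - 1*13²) = 8892 + (310 + 13 - 1*169) = 8892 + (310 + 13 - 169) = 8892 + 154 = 9046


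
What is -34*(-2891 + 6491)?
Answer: -122400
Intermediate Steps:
-34*(-2891 + 6491) = -34*3600 = -122400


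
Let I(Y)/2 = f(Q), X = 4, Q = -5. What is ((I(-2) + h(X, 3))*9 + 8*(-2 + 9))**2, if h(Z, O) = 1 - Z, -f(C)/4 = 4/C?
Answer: 187489/25 ≈ 7499.6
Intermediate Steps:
f(C) = -16/C
I(Y) = 32/5 (I(Y) = 2*(-16/(-5)) = 2*(-16*(-1/5)) = 2*(16/5) = 32/5)
((I(-2) + h(X, 3))*9 + 8*(-2 + 9))**2 = ((32/5 + (1 - 1*4))*9 + 8*(-2 + 9))**2 = ((32/5 + (1 - 4))*9 + 8*7)**2 = ((32/5 - 3)*9 + 56)**2 = ((17/5)*9 + 56)**2 = (153/5 + 56)**2 = (433/5)**2 = 187489/25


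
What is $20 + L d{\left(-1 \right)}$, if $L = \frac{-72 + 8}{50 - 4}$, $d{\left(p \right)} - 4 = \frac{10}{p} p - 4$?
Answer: $\frac{140}{23} \approx 6.087$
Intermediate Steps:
$d{\left(p \right)} = 10$ ($d{\left(p \right)} = 4 + \left(\frac{10}{p} p - 4\right) = 4 + \left(10 - 4\right) = 4 + 6 = 10$)
$L = - \frac{32}{23}$ ($L = - \frac{64}{46} = \left(-64\right) \frac{1}{46} = - \frac{32}{23} \approx -1.3913$)
$20 + L d{\left(-1 \right)} = 20 - \frac{320}{23} = \frac{140}{23}$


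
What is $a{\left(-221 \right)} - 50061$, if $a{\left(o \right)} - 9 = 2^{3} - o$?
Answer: $-49823$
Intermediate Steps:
$a{\left(o \right)} = 17 - o$ ($a{\left(o \right)} = 9 - \left(-8 + o\right) = 17 - o$)
$a{\left(-221 \right)} - 50061 = \left(17 - -221\right) - 50061 = \left(17 + 221\right) - 50061 = 238 - 50061 = -49823$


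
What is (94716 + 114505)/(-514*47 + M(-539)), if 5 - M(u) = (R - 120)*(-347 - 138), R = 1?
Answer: -209221/81868 ≈ -2.5556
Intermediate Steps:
M(u) = -57710 (M(u) = 5 - (1 - 120)*(-347 - 138) = 5 - (-119)*(-485) = 5 - 1*57715 = 5 - 57715 = -57710)
(94716 + 114505)/(-514*47 + M(-539)) = (94716 + 114505)/(-514*47 - 57710) = 209221/(-24158 - 57710) = 209221/(-81868) = 209221*(-1/81868) = -209221/81868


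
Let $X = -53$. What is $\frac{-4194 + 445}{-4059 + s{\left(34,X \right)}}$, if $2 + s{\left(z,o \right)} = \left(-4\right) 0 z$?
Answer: $\frac{3749}{4061} \approx 0.92317$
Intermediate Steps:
$s{\left(z,o \right)} = -2$ ($s{\left(z,o \right)} = -2 + \left(-4\right) 0 z = -2 + 0 z = -2 + 0 = -2$)
$\frac{-4194 + 445}{-4059 + s{\left(34,X \right)}} = \frac{-4194 + 445}{-4059 - 2} = - \frac{3749}{-4061} = \left(-3749\right) \left(- \frac{1}{4061}\right) = \frac{3749}{4061}$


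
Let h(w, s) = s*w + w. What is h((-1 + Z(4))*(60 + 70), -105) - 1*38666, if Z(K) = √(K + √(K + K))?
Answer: -25146 - 13520*√(4 + 2*√2) ≈ -60475.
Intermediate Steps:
Z(K) = √(K + √2*√K) (Z(K) = √(K + √(2*K)) = √(K + √2*√K))
h(w, s) = w + s*w
h((-1 + Z(4))*(60 + 70), -105) - 1*38666 = ((-1 + √(4 + √2*√4))*(60 + 70))*(1 - 105) - 1*38666 = ((-1 + √(4 + √2*2))*130)*(-104) - 38666 = ((-1 + √(4 + 2*√2))*130)*(-104) - 38666 = (-130 + 130*√(4 + 2*√2))*(-104) - 38666 = (13520 - 13520*√(4 + 2*√2)) - 38666 = -25146 - 13520*√(4 + 2*√2)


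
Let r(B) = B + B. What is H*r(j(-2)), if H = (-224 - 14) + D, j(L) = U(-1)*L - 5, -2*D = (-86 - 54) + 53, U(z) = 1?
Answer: 2723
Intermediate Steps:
D = 87/2 (D = -((-86 - 54) + 53)/2 = -(-140 + 53)/2 = -½*(-87) = 87/2 ≈ 43.500)
j(L) = -5 + L (j(L) = 1*L - 5 = L - 5 = -5 + L)
H = -389/2 (H = (-224 - 14) + 87/2 = -238 + 87/2 = -389/2 ≈ -194.50)
r(B) = 2*B
H*r(j(-2)) = -389*(-5 - 2) = -389*(-7) = -389/2*(-14) = 2723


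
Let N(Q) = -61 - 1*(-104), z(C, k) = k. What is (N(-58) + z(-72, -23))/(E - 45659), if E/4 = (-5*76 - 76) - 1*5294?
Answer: -20/68659 ≈ -0.00029129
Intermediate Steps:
E = -23000 (E = 4*((-5*76 - 76) - 1*5294) = 4*((-380 - 76) - 5294) = 4*(-456 - 5294) = 4*(-5750) = -23000)
N(Q) = 43 (N(Q) = -61 + 104 = 43)
(N(-58) + z(-72, -23))/(E - 45659) = (43 - 23)/(-23000 - 45659) = 20/(-68659) = 20*(-1/68659) = -20/68659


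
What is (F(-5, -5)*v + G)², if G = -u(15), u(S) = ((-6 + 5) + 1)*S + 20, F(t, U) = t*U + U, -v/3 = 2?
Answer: 19600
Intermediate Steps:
v = -6 (v = -3*2 = -6)
F(t, U) = U + U*t (F(t, U) = U*t + U = U + U*t)
u(S) = 20 (u(S) = (-1 + 1)*S + 20 = 0*S + 20 = 0 + 20 = 20)
G = -20 (G = -1*20 = -20)
(F(-5, -5)*v + G)² = (-5*(1 - 5)*(-6) - 20)² = (-5*(-4)*(-6) - 20)² = (20*(-6) - 20)² = (-120 - 20)² = (-140)² = 19600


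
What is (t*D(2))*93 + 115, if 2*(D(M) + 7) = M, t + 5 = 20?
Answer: -8255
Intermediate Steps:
t = 15 (t = -5 + 20 = 15)
D(M) = -7 + M/2
(t*D(2))*93 + 115 = (15*(-7 + (½)*2))*93 + 115 = (15*(-7 + 1))*93 + 115 = (15*(-6))*93 + 115 = -90*93 + 115 = -8370 + 115 = -8255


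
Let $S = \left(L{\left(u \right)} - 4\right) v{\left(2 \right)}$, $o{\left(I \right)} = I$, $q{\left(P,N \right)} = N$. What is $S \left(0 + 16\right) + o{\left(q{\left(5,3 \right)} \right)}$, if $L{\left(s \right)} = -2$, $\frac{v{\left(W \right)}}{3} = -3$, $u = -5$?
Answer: $867$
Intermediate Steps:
$v{\left(W \right)} = -9$ ($v{\left(W \right)} = 3 \left(-3\right) = -9$)
$S = 54$ ($S = \left(-2 - 4\right) \left(-9\right) = \left(-6\right) \left(-9\right) = 54$)
$S \left(0 + 16\right) + o{\left(q{\left(5,3 \right)} \right)} = 54 \left(0 + 16\right) + 3 = 54 \cdot 16 + 3 = 864 + 3 = 867$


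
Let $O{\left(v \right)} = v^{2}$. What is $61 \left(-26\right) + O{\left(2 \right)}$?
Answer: $-1582$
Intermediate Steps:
$61 \left(-26\right) + O{\left(2 \right)} = 61 \left(-26\right) + 2^{2} = -1586 + 4 = -1582$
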